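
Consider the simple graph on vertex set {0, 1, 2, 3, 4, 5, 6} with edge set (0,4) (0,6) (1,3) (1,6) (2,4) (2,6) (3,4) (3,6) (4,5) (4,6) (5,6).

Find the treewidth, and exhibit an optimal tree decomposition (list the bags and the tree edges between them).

The largest bag has 3 vertices, giving width 2; this decomposition certifies tw(G) ≤ 2. Conversely, {1, 3, 6} is a clique of size 3, and the vertices of any clique must share a bag in every tree decomposition; so some bag has ≥ 3 vertices and tw(G) ≥ 2. Hence tw(G) = 2 exactly.

Treewidth 2.
One optimal decomposition is:
Bags: B1 = {0, 4, 6}  B2 = {3, 4, 6}  B3 = {1, 3, 6}  B4 = {4, 5, 6}  B5 = {2, 4, 6}
Tree: B1–B2, B2–B3, B2–B4, B1–B5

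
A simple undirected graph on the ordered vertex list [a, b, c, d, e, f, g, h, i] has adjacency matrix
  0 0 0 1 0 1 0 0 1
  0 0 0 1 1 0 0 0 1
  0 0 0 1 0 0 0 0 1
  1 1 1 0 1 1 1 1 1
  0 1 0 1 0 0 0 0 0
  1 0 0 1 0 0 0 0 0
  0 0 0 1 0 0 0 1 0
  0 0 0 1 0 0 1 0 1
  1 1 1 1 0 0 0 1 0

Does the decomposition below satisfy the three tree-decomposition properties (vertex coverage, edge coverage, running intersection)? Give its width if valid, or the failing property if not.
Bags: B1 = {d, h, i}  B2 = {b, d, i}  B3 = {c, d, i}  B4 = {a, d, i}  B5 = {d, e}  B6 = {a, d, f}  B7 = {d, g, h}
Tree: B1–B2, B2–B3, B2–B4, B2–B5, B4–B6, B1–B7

No — edge (b,e) lies in no bag.

A tree decomposition must satisfy three properties: every vertex lies in some bag; for every edge, both endpoints lie together in some bag; and for every vertex, the bags containing it form a connected subtree. Here edge (b,e) lies in no bag, so the decomposition is invalid.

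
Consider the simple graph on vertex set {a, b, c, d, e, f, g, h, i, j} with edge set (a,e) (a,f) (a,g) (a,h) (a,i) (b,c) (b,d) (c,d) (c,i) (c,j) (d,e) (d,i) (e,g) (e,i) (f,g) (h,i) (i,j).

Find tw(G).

A width-2 tree decomposition is:
Bags: B1 = {d, e, i}  B2 = {c, d, i}  B3 = {a, e, i}  B4 = {a, e, g}  B5 = {b, c, d}  B6 = {c, i, j}  B7 = {a, f, g}  B8 = {a, h, i}
Tree: B1–B2, B1–B3, B3–B4, B2–B5, B2–B6, B4–B7, B3–B8
The largest bag has 3 vertices, giving width 2; this decomposition certifies tw(G) ≤ 2. For the lower bound, the 3 vertices {a, e, g} are pairwise adjacent, and any tree decomposition puts a clique entirely inside one bag — forcing width ≥ 2. Combining the bounds, tw(G) = 2.

2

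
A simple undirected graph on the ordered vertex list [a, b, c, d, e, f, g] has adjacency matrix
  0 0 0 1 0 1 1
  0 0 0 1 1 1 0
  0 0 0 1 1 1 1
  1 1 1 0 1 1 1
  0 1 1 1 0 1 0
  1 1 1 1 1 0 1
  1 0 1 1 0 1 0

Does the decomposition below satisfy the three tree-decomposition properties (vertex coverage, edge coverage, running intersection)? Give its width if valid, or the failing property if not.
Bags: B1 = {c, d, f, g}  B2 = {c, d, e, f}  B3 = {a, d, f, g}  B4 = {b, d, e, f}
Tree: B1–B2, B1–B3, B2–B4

Checking the three conditions: (i) the bags cover all of {a, b, c, d, e, f, g}; (ii) for each edge, some bag contains both endpoints; (iii) the bags containing any fixed vertex form a subtree. All hold, so the decomposition is valid with width 4 − 1 = 3.

Yes; width 3.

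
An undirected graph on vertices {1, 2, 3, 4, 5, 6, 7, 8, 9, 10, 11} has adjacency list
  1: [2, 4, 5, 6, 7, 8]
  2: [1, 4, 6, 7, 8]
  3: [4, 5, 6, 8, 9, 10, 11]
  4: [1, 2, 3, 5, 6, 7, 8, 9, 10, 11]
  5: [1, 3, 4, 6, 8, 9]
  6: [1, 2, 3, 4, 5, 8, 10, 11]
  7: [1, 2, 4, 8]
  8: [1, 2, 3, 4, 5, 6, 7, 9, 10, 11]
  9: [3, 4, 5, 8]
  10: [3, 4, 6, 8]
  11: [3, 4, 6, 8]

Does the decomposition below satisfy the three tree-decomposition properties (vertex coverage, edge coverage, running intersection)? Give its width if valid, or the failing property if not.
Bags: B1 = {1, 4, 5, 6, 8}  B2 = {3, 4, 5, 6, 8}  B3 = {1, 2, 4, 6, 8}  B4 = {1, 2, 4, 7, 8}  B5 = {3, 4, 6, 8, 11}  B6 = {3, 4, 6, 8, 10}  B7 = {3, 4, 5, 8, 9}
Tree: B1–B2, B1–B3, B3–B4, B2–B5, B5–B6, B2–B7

Yes; width 4.

Vertex coverage: the bags together contain {1, 2, 3, 4, 5, 6, 7, 8, 9, 10, 11}, the full vertex set. Edge coverage: each edge of G has both endpoints in at least one bag. Running intersection: for every vertex, the bags containing it form a connected subtree. All three properties hold, so this is a valid tree decomposition of width max|bag| − 1 = 4, and hence tw(G) ≤ 4.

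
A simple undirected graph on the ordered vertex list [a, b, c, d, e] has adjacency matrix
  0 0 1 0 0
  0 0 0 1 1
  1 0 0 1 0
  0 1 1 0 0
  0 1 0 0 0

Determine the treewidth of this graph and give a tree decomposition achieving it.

Each bag holds 2 vertices, so the decomposition has width 1, which upper-bounds the treewidth. Any graph with an edge has treewidth ≥ 1, and G has the edge a–c. Combining the bounds, tw(G) = 1.

Treewidth 1.
One such decomposition:
Bags: B1 = {a, c}  B2 = {c, d}  B3 = {b, d}  B4 = {b, e}
Tree: B1–B2, B2–B3, B3–B4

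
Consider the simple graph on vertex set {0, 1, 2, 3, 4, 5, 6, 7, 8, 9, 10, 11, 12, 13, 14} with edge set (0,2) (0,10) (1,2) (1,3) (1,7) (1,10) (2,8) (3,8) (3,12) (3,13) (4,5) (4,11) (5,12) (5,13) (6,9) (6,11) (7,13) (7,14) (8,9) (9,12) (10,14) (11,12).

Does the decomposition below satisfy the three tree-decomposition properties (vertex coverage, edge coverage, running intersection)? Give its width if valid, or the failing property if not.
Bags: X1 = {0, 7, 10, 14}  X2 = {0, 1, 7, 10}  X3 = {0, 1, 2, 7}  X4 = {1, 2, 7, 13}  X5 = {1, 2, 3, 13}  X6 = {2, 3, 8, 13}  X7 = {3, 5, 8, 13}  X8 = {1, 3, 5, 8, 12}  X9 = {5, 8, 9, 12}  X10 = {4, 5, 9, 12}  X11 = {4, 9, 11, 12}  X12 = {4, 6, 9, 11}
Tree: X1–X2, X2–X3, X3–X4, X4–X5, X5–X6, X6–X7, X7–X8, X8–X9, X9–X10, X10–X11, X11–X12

A tree decomposition must satisfy three properties: every vertex lies in some bag; for every edge, both endpoints lie together in some bag; and for every vertex, the bags containing it form a connected subtree. Here bags containing vertex 1 are not connected in the tree, so the decomposition is invalid.

No — bags containing vertex 1 are not connected in the tree.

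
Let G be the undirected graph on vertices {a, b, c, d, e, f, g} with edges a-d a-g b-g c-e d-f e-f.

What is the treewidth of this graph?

A width-1 tree decomposition is:
Bags: B1 = {b, g}  B2 = {a, g}  B3 = {a, d}  B4 = {d, f}  B5 = {e, f}  B6 = {c, e}
Tree: B1–B2, B2–B3, B3–B4, B4–B5, B5–B6
Every bag has size at most 2, so the width is 2 − 1 = 1 and tw(G) ≤ 1. Since G has at least one edge (e.g. b–g), it is not an edgeless graph, so tw(G) ≥ 1. Combining the bounds, tw(G) = 1.

1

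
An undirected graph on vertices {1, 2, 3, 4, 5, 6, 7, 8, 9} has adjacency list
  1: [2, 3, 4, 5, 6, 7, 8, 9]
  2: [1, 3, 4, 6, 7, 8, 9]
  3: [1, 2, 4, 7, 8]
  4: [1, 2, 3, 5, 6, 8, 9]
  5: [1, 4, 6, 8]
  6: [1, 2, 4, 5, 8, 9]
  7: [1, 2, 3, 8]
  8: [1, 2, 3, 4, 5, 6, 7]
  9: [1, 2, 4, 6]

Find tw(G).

A width-4 tree decomposition is:
Bags: B1 = {1, 4, 5, 6, 8}  B2 = {1, 2, 4, 6, 8}  B3 = {1, 2, 3, 4, 8}  B4 = {1, 2, 4, 6, 9}  B5 = {1, 2, 3, 7, 8}
Tree: B1–B2, B2–B3, B2–B4, B3–B5
Each bag holds 5 vertices, so the decomposition has width 4, which upper-bounds the treewidth. Conversely, {1, 2, 3, 4, 8} is a clique of size 5, and the vertices of any clique must share a bag in every tree decomposition; so some bag has ≥ 5 vertices and tw(G) ≥ 4. Combining the bounds, tw(G) = 4.

4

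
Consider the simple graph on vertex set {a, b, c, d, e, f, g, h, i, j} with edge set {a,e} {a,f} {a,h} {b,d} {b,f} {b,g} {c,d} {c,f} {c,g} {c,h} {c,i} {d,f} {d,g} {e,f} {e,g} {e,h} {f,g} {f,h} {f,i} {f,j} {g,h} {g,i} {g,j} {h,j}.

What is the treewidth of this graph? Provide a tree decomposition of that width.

Treewidth 3.
One such decomposition:
Bags: B1 = {c, f, g, h}  B2 = {e, f, g, h}  B3 = {f, g, h, j}  B4 = {a, e, f, h}  B5 = {c, d, f, g}  B6 = {b, d, f, g}  B7 = {c, f, g, i}
Tree: B1–B2, B2–B3, B2–B4, B1–B5, B5–B6, B1–B7

The largest bag has 4 vertices, giving width 3; this decomposition certifies tw(G) ≤ 3. Conversely, {c, d, f, g} is a clique of size 4, and the vertices of any clique must share a bag in every tree decomposition; so some bag has ≥ 4 vertices and tw(G) ≥ 3. Combining the bounds, tw(G) = 3.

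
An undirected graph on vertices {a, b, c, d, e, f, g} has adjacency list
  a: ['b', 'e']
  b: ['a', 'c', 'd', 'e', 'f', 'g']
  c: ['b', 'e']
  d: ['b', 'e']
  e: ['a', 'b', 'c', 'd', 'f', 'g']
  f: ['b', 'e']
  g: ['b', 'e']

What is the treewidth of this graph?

2

A width-2 tree decomposition is:
Bags: B1 = {b, e, g}  B2 = {a, b, e}  B3 = {b, d, e}  B4 = {b, c, e}  B5 = {b, e, f}
Tree: B1–B2, B1–B3, B3–B4, B2–B5
Every bag has size at most 3, so the width is 3 − 1 = 2 and tw(G) ≤ 2. For the lower bound, the 3 vertices {b, d, e} are pairwise adjacent, and any tree decomposition puts a clique entirely inside one bag — forcing width ≥ 2. Hence tw(G) = 2 exactly.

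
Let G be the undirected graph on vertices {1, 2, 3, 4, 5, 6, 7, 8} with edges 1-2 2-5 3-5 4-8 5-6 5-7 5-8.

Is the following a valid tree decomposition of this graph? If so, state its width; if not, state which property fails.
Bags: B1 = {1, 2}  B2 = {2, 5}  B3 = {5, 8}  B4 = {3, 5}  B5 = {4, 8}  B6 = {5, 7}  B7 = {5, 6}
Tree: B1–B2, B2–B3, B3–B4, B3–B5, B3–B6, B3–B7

Checking the three conditions: (i) the bags cover all of {1, 2, 3, 4, 5, 6, 7, 8}; (ii) for each edge, some bag contains both endpoints; (iii) the bags containing any fixed vertex form a subtree. All hold, so the decomposition is valid with width 2 − 1 = 1.

Yes; width 1.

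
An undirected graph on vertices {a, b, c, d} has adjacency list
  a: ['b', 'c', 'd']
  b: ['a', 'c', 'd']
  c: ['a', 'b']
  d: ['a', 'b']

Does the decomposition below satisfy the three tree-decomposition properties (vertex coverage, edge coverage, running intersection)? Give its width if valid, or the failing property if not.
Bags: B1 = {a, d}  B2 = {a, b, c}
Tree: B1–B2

No — edge (b,d) lies in no bag.

A tree decomposition must satisfy three properties: every vertex lies in some bag; for every edge, both endpoints lie together in some bag; and for every vertex, the bags containing it form a connected subtree. Here edge (b,d) lies in no bag, so the decomposition is invalid.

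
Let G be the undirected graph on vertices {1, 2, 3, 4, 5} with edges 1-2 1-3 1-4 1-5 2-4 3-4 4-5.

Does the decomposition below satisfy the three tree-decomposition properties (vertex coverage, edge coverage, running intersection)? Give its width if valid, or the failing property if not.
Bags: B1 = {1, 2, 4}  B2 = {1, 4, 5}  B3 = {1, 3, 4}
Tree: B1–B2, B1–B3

Yes; width 2.

Checking the three conditions: (i) the bags cover all of {1, 2, 3, 4, 5}; (ii) for each edge, some bag contains both endpoints; (iii) the bags containing any fixed vertex form a subtree. All hold, so the decomposition is valid with width 3 − 1 = 2.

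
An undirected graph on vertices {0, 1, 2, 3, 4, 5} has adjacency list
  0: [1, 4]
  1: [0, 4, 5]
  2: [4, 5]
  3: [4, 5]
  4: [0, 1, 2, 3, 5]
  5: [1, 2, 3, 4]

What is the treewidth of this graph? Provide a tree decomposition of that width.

Treewidth 2.
One such decomposition:
Bags: B1 = {3, 4, 5}  B2 = {1, 4, 5}  B3 = {2, 4, 5}  B4 = {0, 1, 4}
Tree: B1–B2, B1–B3, B2–B4

Every bag has size at most 3, so the width is 3 − 1 = 2 and tw(G) ≤ 2. Conversely, {0, 1, 4} is a clique of size 3, and the vertices of any clique must share a bag in every tree decomposition; so some bag has ≥ 3 vertices and tw(G) ≥ 2. Combining the bounds, tw(G) = 2.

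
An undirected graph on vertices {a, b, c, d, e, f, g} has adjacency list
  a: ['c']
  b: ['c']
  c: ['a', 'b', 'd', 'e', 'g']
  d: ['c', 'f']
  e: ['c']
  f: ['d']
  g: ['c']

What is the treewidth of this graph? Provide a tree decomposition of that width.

Treewidth 1.
One such decomposition:
Bags: B1 = {c, d}  B2 = {c, g}  B3 = {c, e}  B4 = {a, c}  B5 = {d, f}  B6 = {b, c}
Tree: B1–B2, B1–B3, B3–B4, B1–B5, B4–B6

The largest bag has 2 vertices, giving width 1; this decomposition certifies tw(G) ≤ 1. Any graph with an edge has treewidth ≥ 1, and G has the edge d–c. Therefore the treewidth is 1.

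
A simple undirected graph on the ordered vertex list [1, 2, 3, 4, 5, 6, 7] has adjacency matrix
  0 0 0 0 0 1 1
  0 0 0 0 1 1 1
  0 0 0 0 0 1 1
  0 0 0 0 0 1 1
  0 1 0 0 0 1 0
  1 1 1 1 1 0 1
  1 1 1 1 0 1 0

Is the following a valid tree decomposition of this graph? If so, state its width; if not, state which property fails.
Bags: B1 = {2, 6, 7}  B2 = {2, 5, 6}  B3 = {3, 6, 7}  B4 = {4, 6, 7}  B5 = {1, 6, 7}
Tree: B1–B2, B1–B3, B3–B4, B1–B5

Every vertex of G appears in some bag (union = {1, 2, 3, 4, 5, 6, 7}); every edge is covered by a bag; and for each vertex v the set of bags containing v is connected in the bag tree. The decomposition is therefore valid. The largest bag has 3 vertices, so the width is 2.

Yes; width 2.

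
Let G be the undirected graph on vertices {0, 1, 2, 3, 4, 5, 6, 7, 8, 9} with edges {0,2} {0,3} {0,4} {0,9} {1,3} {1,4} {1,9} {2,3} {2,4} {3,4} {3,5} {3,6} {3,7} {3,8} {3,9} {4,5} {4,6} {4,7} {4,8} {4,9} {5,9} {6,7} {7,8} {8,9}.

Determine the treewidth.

A width-3 tree decomposition is:
Bags: B1 = {3, 4, 8, 9}  B2 = {3, 4, 7, 8}  B3 = {0, 3, 4, 9}  B4 = {0, 2, 3, 4}  B5 = {3, 4, 6, 7}  B6 = {1, 3, 4, 9}  B7 = {3, 4, 5, 9}
Tree: B1–B2, B1–B3, B3–B4, B2–B5, B1–B6, B1–B7
The largest bag has 4 vertices, giving width 3; this decomposition certifies tw(G) ≤ 3. For the lower bound, the 4 vertices {0, 3, 4, 9} are pairwise adjacent, and any tree decomposition puts a clique entirely inside one bag — forcing width ≥ 3. Therefore the treewidth is 3.

3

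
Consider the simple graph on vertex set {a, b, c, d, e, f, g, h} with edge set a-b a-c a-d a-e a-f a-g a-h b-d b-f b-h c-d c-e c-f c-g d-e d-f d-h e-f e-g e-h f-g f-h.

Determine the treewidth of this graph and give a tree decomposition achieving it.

The largest bag has 5 vertices, giving width 4; this decomposition certifies tw(G) ≤ 4. For the lower bound, the 5 vertices {a, d, e, f, h} are pairwise adjacent, and any tree decomposition puts a clique entirely inside one bag — forcing width ≥ 4. Combining the bounds, tw(G) = 4.

Treewidth 4.
One optimal decomposition is:
Bags: B1 = {a, d, e, f, h}  B2 = {a, b, d, f, h}  B3 = {a, c, d, e, f}  B4 = {a, c, e, f, g}
Tree: B1–B2, B1–B3, B3–B4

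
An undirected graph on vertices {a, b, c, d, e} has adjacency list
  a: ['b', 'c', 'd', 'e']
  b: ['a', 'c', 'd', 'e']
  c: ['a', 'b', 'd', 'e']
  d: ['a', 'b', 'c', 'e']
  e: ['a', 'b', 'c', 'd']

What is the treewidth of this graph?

A width-4 tree decomposition is:
Bags: B1 = {a, b, c, d, e}
Tree: (single bag)
A single bag containing all 5 vertices is trivially a valid decomposition of width 4. Conversely, {a, b, c, d, e} is a clique of size 5, and the vertices of any clique must share a bag in every tree decomposition; so some bag has ≥ 5 vertices and tw(G) ≥ 4. The upper and lower bounds meet at 4, so that is the treewidth.

4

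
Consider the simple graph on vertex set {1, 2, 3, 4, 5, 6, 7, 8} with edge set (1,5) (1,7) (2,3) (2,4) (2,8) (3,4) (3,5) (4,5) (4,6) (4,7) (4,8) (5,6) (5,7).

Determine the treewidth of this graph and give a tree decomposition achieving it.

Treewidth 2.
One such decomposition:
Bags: B1 = {3, 4, 5}  B2 = {4, 5, 7}  B3 = {2, 3, 4}  B4 = {1, 5, 7}  B5 = {2, 4, 8}  B6 = {4, 5, 6}
Tree: B1–B2, B1–B3, B2–B4, B3–B5, B2–B6

Every bag has size at most 3, so the width is 3 − 1 = 2 and tw(G) ≤ 2. For the lower bound, the 3 vertices {1, 5, 7} are pairwise adjacent, and any tree decomposition puts a clique entirely inside one bag — forcing width ≥ 2. The upper and lower bounds meet at 2, so that is the treewidth.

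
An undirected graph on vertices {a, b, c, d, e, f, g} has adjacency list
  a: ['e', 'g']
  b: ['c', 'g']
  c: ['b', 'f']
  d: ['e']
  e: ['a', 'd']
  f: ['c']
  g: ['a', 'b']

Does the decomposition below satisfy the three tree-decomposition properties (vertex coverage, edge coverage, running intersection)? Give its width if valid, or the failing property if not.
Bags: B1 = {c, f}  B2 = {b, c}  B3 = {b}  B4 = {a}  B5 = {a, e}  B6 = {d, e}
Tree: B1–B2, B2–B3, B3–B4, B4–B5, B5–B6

No — vertex g appears in no bag.

A tree decomposition must satisfy three properties: every vertex lies in some bag; for every edge, both endpoints lie together in some bag; and for every vertex, the bags containing it form a connected subtree. Here vertex g appears in no bag, so the decomposition is invalid.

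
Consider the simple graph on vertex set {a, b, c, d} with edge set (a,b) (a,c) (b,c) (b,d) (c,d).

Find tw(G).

A width-2 tree decomposition is:
Bags: B1 = {b, c, d}  B2 = {a, b, c}
Tree: B1–B2
The largest bag has 3 vertices, giving width 2; this decomposition certifies tw(G) ≤ 2. On the other hand G contains the 3-clique {b, c, d}. A clique must lie in a single bag of any decomposition, so no decomposition can have width below 2. Therefore the treewidth is 2.

2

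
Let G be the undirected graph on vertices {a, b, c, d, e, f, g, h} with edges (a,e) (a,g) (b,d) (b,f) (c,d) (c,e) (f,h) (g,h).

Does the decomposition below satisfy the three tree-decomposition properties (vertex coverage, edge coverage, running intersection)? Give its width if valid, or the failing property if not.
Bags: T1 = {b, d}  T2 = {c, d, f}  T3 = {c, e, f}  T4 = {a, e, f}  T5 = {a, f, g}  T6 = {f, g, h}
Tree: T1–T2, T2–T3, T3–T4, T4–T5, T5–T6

A tree decomposition must satisfy three properties: every vertex lies in some bag; for every edge, both endpoints lie together in some bag; and for every vertex, the bags containing it form a connected subtree. Here edge (f,b) lies in no bag, so the decomposition is invalid.

No — edge (f,b) lies in no bag.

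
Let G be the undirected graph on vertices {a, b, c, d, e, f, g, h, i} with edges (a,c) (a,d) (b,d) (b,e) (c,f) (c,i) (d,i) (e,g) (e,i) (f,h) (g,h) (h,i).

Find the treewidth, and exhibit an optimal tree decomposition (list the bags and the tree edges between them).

Treewidth 3.
One optimal decomposition is:
Bags: B1 = {e, f, g, h}  B2 = {e, f, h, i}  B3 = {c, e, f, i}  B4 = {b, c, e, i}  B5 = {b, c, d, i}  B6 = {a, b, c, d}
Tree: B1–B2, B2–B3, B3–B4, B4–B5, B5–B6

The largest bag has 4 vertices, giving width 3; this decomposition certifies tw(G) ≤ 3. For the lower bound: the 4 vertex sets {f,g,h}, {e}, {i}, {a,b,c,d} are disjoint, each induces a connected subgraph, and every pair is joined by at least one edge of G. Contracting each set to a single vertex therefore yields K_{4} as a minor, and since treewidth is minor-monotone, tw(G) ≥ tw(K_{4}) = 3. Combining the bounds, tw(G) = 3.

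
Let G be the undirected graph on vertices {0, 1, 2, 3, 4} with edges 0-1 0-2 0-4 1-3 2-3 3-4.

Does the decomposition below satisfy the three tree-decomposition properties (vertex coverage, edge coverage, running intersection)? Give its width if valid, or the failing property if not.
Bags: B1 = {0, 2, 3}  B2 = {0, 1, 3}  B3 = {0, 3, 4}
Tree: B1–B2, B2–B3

Vertex coverage: the bags together contain {0, 1, 2, 3, 4}, the full vertex set. Edge coverage: each edge of G has both endpoints in at least one bag. Running intersection: for every vertex, the bags containing it form a connected subtree. All three properties hold, so this is a valid tree decomposition of width max|bag| − 1 = 2, and hence tw(G) ≤ 2.

Yes; width 2.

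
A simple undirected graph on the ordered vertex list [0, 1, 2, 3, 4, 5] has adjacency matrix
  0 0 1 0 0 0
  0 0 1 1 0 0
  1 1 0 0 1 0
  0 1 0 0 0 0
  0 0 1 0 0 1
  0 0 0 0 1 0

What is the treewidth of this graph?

A width-1 tree decomposition is:
Bags: B1 = {1, 2}  B2 = {0, 2}  B3 = {2, 4}  B4 = {1, 3}  B5 = {4, 5}
Tree: B1–B2, B1–B3, B1–B4, B3–B5
The largest bag has 2 vertices, giving width 1; this decomposition certifies tw(G) ≤ 1. Since G has at least one edge (e.g. 1–2), it is not an edgeless graph, so tw(G) ≥ 1. The upper and lower bounds meet at 1, so that is the treewidth.

1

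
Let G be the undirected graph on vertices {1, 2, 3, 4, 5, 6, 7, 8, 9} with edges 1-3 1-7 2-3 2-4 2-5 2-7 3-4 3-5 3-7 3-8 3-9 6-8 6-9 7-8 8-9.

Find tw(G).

2

A width-2 tree decomposition is:
Bags: B1 = {2, 3, 5}  B2 = {2, 3, 4}  B3 = {2, 3, 7}  B4 = {3, 7, 8}  B5 = {3, 8, 9}  B6 = {6, 8, 9}  B7 = {1, 3, 7}
Tree: B1–B2, B1–B3, B3–B4, B4–B5, B5–B6, B4–B7
Each bag holds 3 vertices, so the decomposition has width 2, which upper-bounds the treewidth. Conversely, {3, 8, 9} is a clique of size 3, and the vertices of any clique must share a bag in every tree decomposition; so some bag has ≥ 3 vertices and tw(G) ≥ 2. The upper and lower bounds meet at 2, so that is the treewidth.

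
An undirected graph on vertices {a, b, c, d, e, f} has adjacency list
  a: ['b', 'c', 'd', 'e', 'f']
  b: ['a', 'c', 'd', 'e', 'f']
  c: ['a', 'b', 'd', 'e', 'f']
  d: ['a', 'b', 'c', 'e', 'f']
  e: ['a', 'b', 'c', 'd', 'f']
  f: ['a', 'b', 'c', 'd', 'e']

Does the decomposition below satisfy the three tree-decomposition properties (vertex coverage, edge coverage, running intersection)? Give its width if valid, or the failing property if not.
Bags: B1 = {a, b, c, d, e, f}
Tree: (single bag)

Checking the three conditions: (i) the bags cover all of {a, b, c, d, e, f}; (ii) for each edge, some bag contains both endpoints; (iii) the bags containing any fixed vertex form a subtree. All hold, so the decomposition is valid with width 6 − 1 = 5.

Yes; width 5.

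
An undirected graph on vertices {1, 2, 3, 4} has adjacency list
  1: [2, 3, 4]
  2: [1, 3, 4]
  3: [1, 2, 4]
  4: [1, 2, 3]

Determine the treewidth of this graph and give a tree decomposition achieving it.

Treewidth 3.
One optimal decomposition is:
Bags: B1 = {1, 2, 3, 4}
Tree: (single bag)

A single bag containing all 4 vertices is trivially a valid decomposition of width 3. On the other hand G contains the 4-clique {1, 2, 3, 4}. A clique must lie in a single bag of any decomposition, so no decomposition can have width below 3. Hence tw(G) = 3 exactly.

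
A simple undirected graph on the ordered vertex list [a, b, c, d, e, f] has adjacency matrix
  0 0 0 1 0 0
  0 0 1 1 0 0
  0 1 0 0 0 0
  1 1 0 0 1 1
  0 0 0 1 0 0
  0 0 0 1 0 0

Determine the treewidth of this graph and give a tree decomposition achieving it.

Treewidth 1.
One optimal decomposition is:
Bags: B1 = {a, d}  B2 = {b, d}  B3 = {d, f}  B4 = {d, e}  B5 = {b, c}
Tree: B1–B2, B2–B3, B2–B4, B2–B5

The largest bag has 2 vertices, giving width 1; this decomposition certifies tw(G) ≤ 1. Any graph with an edge has treewidth ≥ 1, and G has the edge d–a. Therefore the treewidth is 1.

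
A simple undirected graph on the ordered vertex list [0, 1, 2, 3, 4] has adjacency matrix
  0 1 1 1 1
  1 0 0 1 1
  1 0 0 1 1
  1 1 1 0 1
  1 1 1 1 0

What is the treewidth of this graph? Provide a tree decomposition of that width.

Treewidth 3.
Bags: B1 = {0, 1, 3, 4}  B2 = {0, 2, 3, 4}
Tree: B1–B2

The largest bag has 4 vertices, giving width 3; this decomposition certifies tw(G) ≤ 3. For the lower bound, the 4 vertices {0, 1, 3, 4} are pairwise adjacent, and any tree decomposition puts a clique entirely inside one bag — forcing width ≥ 3. Combining the bounds, tw(G) = 3.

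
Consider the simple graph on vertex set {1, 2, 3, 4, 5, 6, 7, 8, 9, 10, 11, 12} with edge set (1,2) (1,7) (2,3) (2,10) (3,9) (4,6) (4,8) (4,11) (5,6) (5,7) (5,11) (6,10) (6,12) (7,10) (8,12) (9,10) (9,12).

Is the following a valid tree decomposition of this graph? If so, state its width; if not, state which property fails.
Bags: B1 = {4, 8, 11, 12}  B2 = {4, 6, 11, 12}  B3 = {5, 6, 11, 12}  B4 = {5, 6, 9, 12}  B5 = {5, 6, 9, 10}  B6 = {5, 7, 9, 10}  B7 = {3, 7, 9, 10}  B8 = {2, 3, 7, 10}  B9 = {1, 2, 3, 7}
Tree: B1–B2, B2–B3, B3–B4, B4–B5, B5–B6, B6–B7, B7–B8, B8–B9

Checking the three conditions: (i) the bags cover all of {1, 2, 3, 4, 5, 6, 7, 8, 9, 10, 11, 12}; (ii) for each edge, some bag contains both endpoints; (iii) the bags containing any fixed vertex form a subtree. All hold, so the decomposition is valid with width 4 − 1 = 3.

Yes; width 3.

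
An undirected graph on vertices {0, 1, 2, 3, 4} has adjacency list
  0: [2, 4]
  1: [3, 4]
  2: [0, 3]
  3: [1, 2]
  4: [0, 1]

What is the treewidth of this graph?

A width-2 tree decomposition is:
Bags: B1 = {1, 2, 3}  B2 = {1, 2, 4}  B3 = {0, 2, 4}
Tree: B1–B2, B2–B3
Every bag has size at most 3, so the width is 3 − 1 = 2 and tw(G) ≤ 2. The edges 2–3–1–4–0–2 form a cycle, so G is not a tree and its treewidth is at least 2. The upper and lower bounds meet at 2, so that is the treewidth.

2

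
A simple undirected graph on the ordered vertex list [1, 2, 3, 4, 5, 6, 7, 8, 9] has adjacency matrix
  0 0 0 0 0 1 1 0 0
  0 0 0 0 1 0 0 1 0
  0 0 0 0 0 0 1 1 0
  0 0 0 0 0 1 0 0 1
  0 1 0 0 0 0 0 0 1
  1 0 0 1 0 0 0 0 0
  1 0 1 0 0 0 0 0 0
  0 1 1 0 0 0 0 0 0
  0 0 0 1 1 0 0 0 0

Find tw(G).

A width-2 tree decomposition is:
Bags: B1 = {1, 4, 6}  B2 = {1, 4, 7}  B3 = {3, 4, 7}  B4 = {3, 4, 8}  B5 = {2, 4, 8}  B6 = {2, 4, 5}  B7 = {4, 5, 9}
Tree: B1–B2, B2–B3, B3–B4, B4–B5, B5–B6, B6–B7
Each bag holds 3 vertices, so the decomposition has width 2, which upper-bounds the treewidth. For the lower bound, G contains the cycle 4–6–1–7–3–8–2–5–9–4, so G is not a forest; only forests have treewidth ≤ 1, hence tw(G) ≥ 2. Hence tw(G) = 2 exactly.

2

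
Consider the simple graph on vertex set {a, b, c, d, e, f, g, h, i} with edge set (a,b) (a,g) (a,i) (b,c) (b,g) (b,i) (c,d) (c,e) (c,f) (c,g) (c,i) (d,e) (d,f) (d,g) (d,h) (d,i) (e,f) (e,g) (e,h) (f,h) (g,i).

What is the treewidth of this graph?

A width-3 tree decomposition is:
Bags: B1 = {c, d, e, g}  B2 = {c, d, g, i}  B3 = {b, c, g, i}  B4 = {c, d, e, f}  B5 = {d, e, f, h}  B6 = {a, b, g, i}
Tree: B1–B2, B2–B3, B1–B4, B4–B5, B3–B6
The largest bag has 4 vertices, giving width 3; this decomposition certifies tw(G) ≤ 3. On the other hand G contains the 4-clique {d, e, f, h}. A clique must lie in a single bag of any decomposition, so no decomposition can have width below 3. The upper and lower bounds meet at 3, so that is the treewidth.

3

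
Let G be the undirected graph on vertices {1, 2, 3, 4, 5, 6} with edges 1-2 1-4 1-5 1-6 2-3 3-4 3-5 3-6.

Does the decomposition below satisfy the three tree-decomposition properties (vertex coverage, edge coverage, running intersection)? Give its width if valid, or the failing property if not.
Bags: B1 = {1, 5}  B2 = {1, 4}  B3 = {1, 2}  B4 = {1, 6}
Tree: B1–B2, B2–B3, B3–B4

No — vertex 3 appears in no bag.

A tree decomposition must satisfy three properties: every vertex lies in some bag; for every edge, both endpoints lie together in some bag; and for every vertex, the bags containing it form a connected subtree. Here vertex 3 appears in no bag, so the decomposition is invalid.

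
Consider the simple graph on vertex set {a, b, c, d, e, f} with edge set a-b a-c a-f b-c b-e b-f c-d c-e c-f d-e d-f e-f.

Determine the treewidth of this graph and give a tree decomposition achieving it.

Treewidth 3.
One such decomposition:
Bags: B1 = {c, d, e, f}  B2 = {b, c, e, f}  B3 = {a, b, c, f}
Tree: B1–B2, B2–B3

The largest bag has 4 vertices, giving width 3; this decomposition certifies tw(G) ≤ 3. On the other hand G contains the 4-clique {c, d, e, f}. A clique must lie in a single bag of any decomposition, so no decomposition can have width below 3. Combining the bounds, tw(G) = 3.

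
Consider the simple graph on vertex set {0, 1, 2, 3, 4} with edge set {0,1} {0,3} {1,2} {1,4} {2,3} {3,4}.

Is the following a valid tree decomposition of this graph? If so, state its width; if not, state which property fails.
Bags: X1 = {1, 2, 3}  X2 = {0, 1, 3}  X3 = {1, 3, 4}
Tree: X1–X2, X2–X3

Vertex coverage: the bags together contain {0, 1, 2, 3, 4}, the full vertex set. Edge coverage: each edge of G has both endpoints in at least one bag. Running intersection: for every vertex, the bags containing it form a connected subtree. All three properties hold, so this is a valid tree decomposition of width max|bag| − 1 = 2, and hence tw(G) ≤ 2.

Yes; width 2.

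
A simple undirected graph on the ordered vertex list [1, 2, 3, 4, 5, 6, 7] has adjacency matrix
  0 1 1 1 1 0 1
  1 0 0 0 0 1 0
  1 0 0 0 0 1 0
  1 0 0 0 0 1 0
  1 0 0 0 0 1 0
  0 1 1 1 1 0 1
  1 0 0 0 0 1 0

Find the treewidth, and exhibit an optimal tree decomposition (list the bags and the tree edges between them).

Treewidth 2.
One optimal decomposition is:
Bags: B1 = {1, 6, 7}  B2 = {1, 2, 6}  B3 = {1, 5, 6}  B4 = {1, 3, 6}  B5 = {1, 4, 6}
Tree: B1–B2, B2–B3, B3–B4, B4–B5

Each bag holds 3 vertices, so the decomposition has width 2, which upper-bounds the treewidth. Since 1–7–6–2–1 is a cycle in G, G is not acyclic. Forests are exactly the graphs of treewidth ≤ 1, so tw(G) ≥ 2. Therefore the treewidth is 2.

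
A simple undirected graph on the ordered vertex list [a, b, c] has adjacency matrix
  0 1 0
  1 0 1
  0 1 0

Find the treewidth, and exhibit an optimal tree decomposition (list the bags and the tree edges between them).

Treewidth 1.
One optimal decomposition is:
Bags: B1 = {a, b}  B2 = {b, c}
Tree: B1–B2

Each bag holds 2 vertices, so the decomposition has width 1, which upper-bounds the treewidth. Since G has at least one edge (e.g. b–a), it is not an edgeless graph, so tw(G) ≥ 1. Therefore the treewidth is 1.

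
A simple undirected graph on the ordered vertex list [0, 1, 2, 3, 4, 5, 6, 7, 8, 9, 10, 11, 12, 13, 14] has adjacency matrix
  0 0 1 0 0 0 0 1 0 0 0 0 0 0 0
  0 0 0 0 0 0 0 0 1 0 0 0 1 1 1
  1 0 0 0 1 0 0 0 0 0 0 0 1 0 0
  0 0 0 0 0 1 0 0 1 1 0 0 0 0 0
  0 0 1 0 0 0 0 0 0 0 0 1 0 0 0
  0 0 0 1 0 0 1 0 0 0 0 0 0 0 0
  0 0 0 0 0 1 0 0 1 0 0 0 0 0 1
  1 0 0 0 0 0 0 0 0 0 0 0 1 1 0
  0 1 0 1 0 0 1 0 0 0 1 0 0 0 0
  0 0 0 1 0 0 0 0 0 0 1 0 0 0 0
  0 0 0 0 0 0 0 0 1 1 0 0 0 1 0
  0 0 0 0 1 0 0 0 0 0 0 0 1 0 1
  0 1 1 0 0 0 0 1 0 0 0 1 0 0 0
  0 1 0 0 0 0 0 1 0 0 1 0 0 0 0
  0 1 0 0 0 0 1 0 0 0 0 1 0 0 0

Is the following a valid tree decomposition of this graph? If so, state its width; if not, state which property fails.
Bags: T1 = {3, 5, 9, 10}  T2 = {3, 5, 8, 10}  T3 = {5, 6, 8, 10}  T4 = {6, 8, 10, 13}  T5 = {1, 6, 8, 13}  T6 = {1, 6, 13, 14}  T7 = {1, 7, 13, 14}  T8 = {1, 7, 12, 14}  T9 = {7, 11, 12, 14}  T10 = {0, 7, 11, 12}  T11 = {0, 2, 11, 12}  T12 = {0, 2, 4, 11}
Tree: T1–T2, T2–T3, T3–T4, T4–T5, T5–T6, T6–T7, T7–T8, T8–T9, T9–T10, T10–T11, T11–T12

Vertex coverage: the bags together contain {0, 1, 2, 3, 4, 5, 6, 7, 8, 9, 10, 11, 12, 13, 14}, the full vertex set. Edge coverage: each edge of G has both endpoints in at least one bag. Running intersection: for every vertex, the bags containing it form a connected subtree. All three properties hold, so this is a valid tree decomposition of width max|bag| − 1 = 3, and hence tw(G) ≤ 3.

Yes; width 3.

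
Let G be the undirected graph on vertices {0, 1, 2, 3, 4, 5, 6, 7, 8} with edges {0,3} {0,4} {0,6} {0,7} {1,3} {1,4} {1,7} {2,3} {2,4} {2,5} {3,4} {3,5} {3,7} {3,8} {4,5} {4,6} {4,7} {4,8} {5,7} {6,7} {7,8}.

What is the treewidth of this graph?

A width-3 tree decomposition is:
Bags: B1 = {0, 3, 4, 7}  B2 = {1, 3, 4, 7}  B3 = {0, 4, 6, 7}  B4 = {3, 4, 7, 8}  B5 = {3, 4, 5, 7}  B6 = {2, 3, 4, 5}
Tree: B1–B2, B1–B3, B2–B4, B4–B5, B5–B6
Each bag holds 4 vertices, so the decomposition has width 3, which upper-bounds the treewidth. On the other hand G contains the 4-clique {2, 3, 4, 5}. A clique must lie in a single bag of any decomposition, so no decomposition can have width below 3. Therefore the treewidth is 3.

3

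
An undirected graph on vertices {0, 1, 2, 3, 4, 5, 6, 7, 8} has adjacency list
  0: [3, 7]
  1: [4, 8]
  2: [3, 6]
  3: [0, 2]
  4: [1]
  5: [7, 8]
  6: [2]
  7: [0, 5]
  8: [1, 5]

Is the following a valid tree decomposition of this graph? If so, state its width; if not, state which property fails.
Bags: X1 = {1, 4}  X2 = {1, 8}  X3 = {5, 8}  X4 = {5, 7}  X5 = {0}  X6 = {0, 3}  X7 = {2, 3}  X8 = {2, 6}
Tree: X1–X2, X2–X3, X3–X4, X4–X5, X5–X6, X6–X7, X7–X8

A tree decomposition must satisfy three properties: every vertex lies in some bag; for every edge, both endpoints lie together in some bag; and for every vertex, the bags containing it form a connected subtree. Here edge (7,0) lies in no bag, so the decomposition is invalid.

No — edge (7,0) lies in no bag.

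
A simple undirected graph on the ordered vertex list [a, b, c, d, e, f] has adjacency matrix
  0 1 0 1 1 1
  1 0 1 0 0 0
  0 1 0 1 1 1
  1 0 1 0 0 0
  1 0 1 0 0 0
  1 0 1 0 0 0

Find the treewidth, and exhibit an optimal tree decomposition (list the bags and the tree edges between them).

Treewidth 2.
One such decomposition:
Bags: B1 = {a, c, d}  B2 = {a, c, f}  B3 = {a, c, e}  B4 = {a, b, c}
Tree: B1–B2, B2–B3, B3–B4

Each bag holds 3 vertices, so the decomposition has width 2, which upper-bounds the treewidth. The edges a–d–c–f–a form a cycle, so G is not a tree and its treewidth is at least 2. Hence tw(G) = 2 exactly.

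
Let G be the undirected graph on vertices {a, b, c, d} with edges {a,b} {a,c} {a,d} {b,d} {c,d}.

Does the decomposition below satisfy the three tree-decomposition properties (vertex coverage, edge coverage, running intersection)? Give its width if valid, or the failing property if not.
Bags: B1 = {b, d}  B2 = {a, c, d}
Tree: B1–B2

No — edge (a,b) lies in no bag.

A tree decomposition must satisfy three properties: every vertex lies in some bag; for every edge, both endpoints lie together in some bag; and for every vertex, the bags containing it form a connected subtree. Here edge (a,b) lies in no bag, so the decomposition is invalid.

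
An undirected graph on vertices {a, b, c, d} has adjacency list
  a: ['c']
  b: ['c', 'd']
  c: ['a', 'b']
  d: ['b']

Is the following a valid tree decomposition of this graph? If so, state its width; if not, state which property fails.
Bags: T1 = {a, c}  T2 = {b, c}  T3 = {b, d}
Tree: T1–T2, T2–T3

Every vertex of G appears in some bag (union = {a, b, c, d}); every edge is covered by a bag; and for each vertex v the set of bags containing v is connected in the bag tree. The decomposition is therefore valid. The largest bag has 2 vertices, so the width is 1.

Yes; width 1.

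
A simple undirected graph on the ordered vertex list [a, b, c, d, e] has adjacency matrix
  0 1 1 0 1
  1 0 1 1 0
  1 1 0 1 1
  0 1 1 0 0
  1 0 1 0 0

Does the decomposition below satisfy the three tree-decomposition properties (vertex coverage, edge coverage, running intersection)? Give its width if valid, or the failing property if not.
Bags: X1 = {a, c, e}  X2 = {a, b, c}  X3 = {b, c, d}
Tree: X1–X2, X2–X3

Vertex coverage: the bags together contain {a, b, c, d, e}, the full vertex set. Edge coverage: each edge of G has both endpoints in at least one bag. Running intersection: for every vertex, the bags containing it form a connected subtree. All three properties hold, so this is a valid tree decomposition of width max|bag| − 1 = 2, and hence tw(G) ≤ 2.

Yes; width 2.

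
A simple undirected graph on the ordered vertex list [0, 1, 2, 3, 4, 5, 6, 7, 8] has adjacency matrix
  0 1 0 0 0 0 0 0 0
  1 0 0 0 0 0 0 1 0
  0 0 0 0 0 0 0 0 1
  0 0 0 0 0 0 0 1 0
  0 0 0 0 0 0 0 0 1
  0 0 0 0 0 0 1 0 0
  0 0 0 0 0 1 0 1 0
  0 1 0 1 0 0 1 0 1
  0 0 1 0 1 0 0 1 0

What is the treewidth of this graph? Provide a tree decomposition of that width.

Every bag has size at most 2, so the width is 2 − 1 = 1 and tw(G) ≤ 1. Any graph with an edge has treewidth ≥ 1, and G has the edge 8–7. Combining the bounds, tw(G) = 1.

Treewidth 1.
One such decomposition:
Bags: B1 = {7, 8}  B2 = {2, 8}  B3 = {6, 7}  B4 = {1, 7}  B5 = {4, 8}  B6 = {3, 7}  B7 = {5, 6}  B8 = {0, 1}
Tree: B1–B2, B1–B3, B3–B4, B1–B5, B3–B6, B3–B7, B4–B8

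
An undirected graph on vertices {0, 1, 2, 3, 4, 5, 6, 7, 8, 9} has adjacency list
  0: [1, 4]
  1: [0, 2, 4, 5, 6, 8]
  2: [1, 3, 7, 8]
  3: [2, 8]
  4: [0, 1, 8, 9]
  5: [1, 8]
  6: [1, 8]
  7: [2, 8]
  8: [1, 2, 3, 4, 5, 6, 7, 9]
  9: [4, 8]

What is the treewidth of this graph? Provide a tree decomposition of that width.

Every bag has size at most 3, so the width is 3 − 1 = 2 and tw(G) ≤ 2. On the other hand G contains the 3-clique {0, 1, 4}. A clique must lie in a single bag of any decomposition, so no decomposition can have width below 2. Combining the bounds, tw(G) = 2.

Treewidth 2.
One such decomposition:
Bags: B1 = {1, 4, 8}  B2 = {1, 6, 8}  B3 = {1, 2, 8}  B4 = {0, 1, 4}  B5 = {2, 3, 8}  B6 = {1, 5, 8}  B7 = {2, 7, 8}  B8 = {4, 8, 9}
Tree: B1–B2, B1–B3, B1–B4, B3–B5, B1–B6, B5–B7, B1–B8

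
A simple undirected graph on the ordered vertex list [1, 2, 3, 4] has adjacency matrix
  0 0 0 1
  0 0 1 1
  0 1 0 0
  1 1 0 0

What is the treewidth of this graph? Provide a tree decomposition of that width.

Each bag holds 2 vertices, so the decomposition has width 1, which upper-bounds the treewidth. Since G has at least one edge (e.g. 1–4), it is not an edgeless graph, so tw(G) ≥ 1. Hence tw(G) = 1 exactly.

Treewidth 1.
Bags: B1 = {1, 4}  B2 = {2, 4}  B3 = {2, 3}
Tree: B1–B2, B2–B3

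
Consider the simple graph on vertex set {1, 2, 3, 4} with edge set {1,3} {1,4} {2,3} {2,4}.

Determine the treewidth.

2

A width-2 tree decomposition is:
Bags: B1 = {1, 3, 4}  B2 = {2, 3, 4}
Tree: B1–B2
Each bag holds 3 vertices, so the decomposition has width 2, which upper-bounds the treewidth. Since 4–1–3–2–4 is a cycle in G, G is not acyclic. Forests are exactly the graphs of treewidth ≤ 1, so tw(G) ≥ 2. Therefore the treewidth is 2.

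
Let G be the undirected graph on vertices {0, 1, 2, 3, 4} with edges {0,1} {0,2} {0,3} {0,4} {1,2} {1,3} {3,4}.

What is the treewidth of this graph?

2

A width-2 tree decomposition is:
Bags: B1 = {0, 3, 4}  B2 = {0, 1, 3}  B3 = {0, 1, 2}
Tree: B1–B2, B2–B3
Every bag has size at most 3, so the width is 3 − 1 = 2 and tw(G) ≤ 2. On the other hand G contains the 3-clique {0, 1, 2}. A clique must lie in a single bag of any decomposition, so no decomposition can have width below 2. Hence tw(G) = 2 exactly.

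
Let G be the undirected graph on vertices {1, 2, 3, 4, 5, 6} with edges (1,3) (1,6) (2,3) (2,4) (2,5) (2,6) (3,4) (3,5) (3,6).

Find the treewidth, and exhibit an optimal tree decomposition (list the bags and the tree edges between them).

Every bag has size at most 3, so the width is 3 − 1 = 2 and tw(G) ≤ 2. Conversely, {1, 3, 6} is a clique of size 3, and the vertices of any clique must share a bag in every tree decomposition; so some bag has ≥ 3 vertices and tw(G) ≥ 2. Combining the bounds, tw(G) = 2.

Treewidth 2.
One such decomposition:
Bags: B1 = {2, 3, 5}  B2 = {2, 3, 6}  B3 = {1, 3, 6}  B4 = {2, 3, 4}
Tree: B1–B2, B2–B3, B2–B4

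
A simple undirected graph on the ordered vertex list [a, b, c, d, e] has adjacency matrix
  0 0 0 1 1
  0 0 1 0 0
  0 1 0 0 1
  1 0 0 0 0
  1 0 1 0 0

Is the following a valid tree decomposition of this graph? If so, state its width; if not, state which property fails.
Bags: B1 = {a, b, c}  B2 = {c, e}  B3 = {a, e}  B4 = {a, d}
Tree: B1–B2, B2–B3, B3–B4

A tree decomposition must satisfy three properties: every vertex lies in some bag; for every edge, both endpoints lie together in some bag; and for every vertex, the bags containing it form a connected subtree. Here bags containing vertex a are not connected in the tree, so the decomposition is invalid.

No — bags containing vertex a are not connected in the tree.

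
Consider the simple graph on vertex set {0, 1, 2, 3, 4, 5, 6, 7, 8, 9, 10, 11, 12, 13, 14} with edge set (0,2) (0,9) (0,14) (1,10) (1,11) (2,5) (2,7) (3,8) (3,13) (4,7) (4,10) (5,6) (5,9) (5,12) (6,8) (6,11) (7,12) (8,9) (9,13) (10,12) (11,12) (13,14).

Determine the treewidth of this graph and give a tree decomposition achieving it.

Each bag holds 4 vertices, so the decomposition has width 3, which upper-bounds the treewidth. For the lower bound: the 4 vertex sets {3,13,14}, {0}, {9}, {2,5,6,8} are disjoint, each induces a connected subgraph, and every pair is joined by at least one edge of G. Contracting each set to a single vertex therefore yields K_{4} as a minor, and since treewidth is minor-monotone, tw(G) ≥ tw(K_{4}) = 3. Combining the bounds, tw(G) = 3.

Treewidth 3.
One such decomposition:
Bags: B1 = {0, 3, 13, 14}  B2 = {0, 3, 9, 13}  B3 = {0, 3, 8, 9}  B4 = {0, 2, 8, 9}  B5 = {2, 5, 8, 9}  B6 = {2, 5, 6, 8}  B7 = {2, 5, 6, 7}  B8 = {5, 6, 7, 12}  B9 = {6, 7, 11, 12}  B10 = {4, 7, 11, 12}  B11 = {4, 10, 11, 12}  B12 = {1, 4, 10, 11}
Tree: B1–B2, B2–B3, B3–B4, B4–B5, B5–B6, B6–B7, B7–B8, B8–B9, B9–B10, B10–B11, B11–B12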